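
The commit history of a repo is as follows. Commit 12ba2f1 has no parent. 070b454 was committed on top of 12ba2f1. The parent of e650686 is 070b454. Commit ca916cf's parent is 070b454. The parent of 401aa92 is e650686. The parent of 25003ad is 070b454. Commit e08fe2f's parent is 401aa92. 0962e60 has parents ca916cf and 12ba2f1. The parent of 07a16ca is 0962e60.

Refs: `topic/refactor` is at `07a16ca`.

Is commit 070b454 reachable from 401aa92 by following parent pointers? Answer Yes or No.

Ancestors of 401aa92 (commits reachable by following parents): {070b454, 12ba2f1, 401aa92, e650686}.
070b454 is in that set, so it is an ancestor of 401aa92.

Yes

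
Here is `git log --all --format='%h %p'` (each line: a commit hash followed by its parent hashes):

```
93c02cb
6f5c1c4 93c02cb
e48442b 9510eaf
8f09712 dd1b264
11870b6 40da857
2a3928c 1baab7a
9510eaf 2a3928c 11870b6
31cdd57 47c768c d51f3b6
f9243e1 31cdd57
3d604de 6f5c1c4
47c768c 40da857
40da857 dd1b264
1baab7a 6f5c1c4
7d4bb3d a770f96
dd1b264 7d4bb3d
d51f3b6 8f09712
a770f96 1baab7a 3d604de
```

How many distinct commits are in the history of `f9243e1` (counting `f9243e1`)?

Walking parent pointers from f9243e1: reachable set = {1baab7a, 31cdd57, 3d604de, 40da857, 47c768c, 6f5c1c4, 7d4bb3d, 8f09712, 93c02cb, a770f96, d51f3b6, dd1b264, f9243e1}.
That is 13 commits.

13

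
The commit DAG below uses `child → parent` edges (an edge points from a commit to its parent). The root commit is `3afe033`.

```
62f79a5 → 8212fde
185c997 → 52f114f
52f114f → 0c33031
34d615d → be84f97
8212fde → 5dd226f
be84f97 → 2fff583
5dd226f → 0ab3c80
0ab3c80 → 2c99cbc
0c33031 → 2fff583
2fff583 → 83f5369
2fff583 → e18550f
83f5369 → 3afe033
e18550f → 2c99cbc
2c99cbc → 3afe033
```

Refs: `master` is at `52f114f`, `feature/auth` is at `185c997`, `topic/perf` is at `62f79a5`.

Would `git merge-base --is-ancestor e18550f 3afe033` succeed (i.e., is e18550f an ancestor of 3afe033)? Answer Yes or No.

No

Ancestors of 3afe033: {3afe033}.
e18550f is not in that set, so it is not an ancestor of 3afe033.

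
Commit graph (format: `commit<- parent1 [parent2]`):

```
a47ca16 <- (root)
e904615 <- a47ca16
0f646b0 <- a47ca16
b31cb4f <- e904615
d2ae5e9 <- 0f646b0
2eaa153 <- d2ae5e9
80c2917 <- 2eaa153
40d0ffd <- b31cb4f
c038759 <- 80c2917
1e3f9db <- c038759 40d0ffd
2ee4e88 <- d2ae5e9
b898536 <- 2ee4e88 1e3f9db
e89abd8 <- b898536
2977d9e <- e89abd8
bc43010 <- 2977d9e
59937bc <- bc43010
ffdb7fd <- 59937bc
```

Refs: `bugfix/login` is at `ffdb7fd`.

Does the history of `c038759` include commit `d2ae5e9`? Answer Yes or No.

Ancestors of c038759 (commits reachable by following parents): {0f646b0, 2eaa153, 80c2917, a47ca16, c038759, d2ae5e9}.
d2ae5e9 is in that set, so it is an ancestor of c038759.

Yes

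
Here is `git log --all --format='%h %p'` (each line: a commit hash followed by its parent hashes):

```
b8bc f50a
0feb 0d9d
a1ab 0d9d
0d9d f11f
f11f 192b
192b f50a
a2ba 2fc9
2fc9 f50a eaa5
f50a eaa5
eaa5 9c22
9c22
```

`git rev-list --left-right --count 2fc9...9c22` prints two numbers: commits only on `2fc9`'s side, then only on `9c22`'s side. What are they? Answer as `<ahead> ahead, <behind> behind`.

3 ahead, 0 behind

Reachable from 2fc9: {2fc9, 9c22, eaa5, f50a}.
Reachable from 9c22: {9c22}.
Only in 2fc9's history (ahead): {2fc9, eaa5, f50a} — 3.
Only in 9c22's history (behind): {} — 0.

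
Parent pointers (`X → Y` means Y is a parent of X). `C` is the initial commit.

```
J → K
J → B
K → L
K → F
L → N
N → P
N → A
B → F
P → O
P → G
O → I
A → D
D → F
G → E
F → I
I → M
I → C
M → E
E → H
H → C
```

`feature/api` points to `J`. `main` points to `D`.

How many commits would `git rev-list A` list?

Walking parent pointers from A: reachable set = {A, C, D, E, F, H, I, M}.
That is 8 commits.

8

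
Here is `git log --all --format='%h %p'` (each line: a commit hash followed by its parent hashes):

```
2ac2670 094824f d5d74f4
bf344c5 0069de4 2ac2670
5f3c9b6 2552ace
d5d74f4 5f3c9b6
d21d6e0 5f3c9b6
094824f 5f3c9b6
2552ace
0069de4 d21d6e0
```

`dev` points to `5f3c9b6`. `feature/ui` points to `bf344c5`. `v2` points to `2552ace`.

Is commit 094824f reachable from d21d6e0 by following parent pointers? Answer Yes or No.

Ancestors of d21d6e0: {2552ace, 5f3c9b6, d21d6e0}.
094824f is not in that set, so it is not an ancestor of d21d6e0.

No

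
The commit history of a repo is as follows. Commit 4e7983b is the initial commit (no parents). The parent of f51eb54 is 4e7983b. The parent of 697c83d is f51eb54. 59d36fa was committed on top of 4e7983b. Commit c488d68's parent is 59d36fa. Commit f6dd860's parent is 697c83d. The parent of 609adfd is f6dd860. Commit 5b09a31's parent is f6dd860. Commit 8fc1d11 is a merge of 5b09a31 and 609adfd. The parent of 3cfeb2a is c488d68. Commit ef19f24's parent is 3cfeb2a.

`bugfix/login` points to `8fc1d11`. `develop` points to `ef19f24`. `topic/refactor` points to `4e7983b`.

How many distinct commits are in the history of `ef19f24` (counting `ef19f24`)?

Walking parent pointers from ef19f24: reachable set = {3cfeb2a, 4e7983b, 59d36fa, c488d68, ef19f24}.
That is 5 commits.

5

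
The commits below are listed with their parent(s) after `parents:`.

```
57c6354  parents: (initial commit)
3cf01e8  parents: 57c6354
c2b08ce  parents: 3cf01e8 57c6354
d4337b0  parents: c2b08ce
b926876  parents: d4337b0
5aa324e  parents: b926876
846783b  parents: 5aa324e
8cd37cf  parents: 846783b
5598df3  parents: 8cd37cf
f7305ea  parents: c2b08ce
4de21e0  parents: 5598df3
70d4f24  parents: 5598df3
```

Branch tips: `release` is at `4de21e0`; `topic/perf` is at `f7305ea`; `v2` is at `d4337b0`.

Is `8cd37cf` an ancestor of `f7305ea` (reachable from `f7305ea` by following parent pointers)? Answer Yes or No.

No

Ancestors of f7305ea: {3cf01e8, 57c6354, c2b08ce, f7305ea}.
8cd37cf is not in that set, so it is not an ancestor of f7305ea.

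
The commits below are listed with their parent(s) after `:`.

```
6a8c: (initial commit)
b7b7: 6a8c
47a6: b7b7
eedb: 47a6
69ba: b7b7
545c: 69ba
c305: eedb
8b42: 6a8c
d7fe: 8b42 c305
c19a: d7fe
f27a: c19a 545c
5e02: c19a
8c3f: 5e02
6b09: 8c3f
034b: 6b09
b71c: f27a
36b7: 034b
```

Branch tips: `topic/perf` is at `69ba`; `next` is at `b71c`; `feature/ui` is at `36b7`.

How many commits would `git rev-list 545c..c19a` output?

Reachable from c19a: {47a6, 6a8c, 8b42, b7b7, c19a, c305, d7fe, eedb}.
Reachable from 545c: {545c, 69ba, 6a8c, b7b7}.
In c19a's history but not 545c's: {47a6, 8b42, c19a, c305, d7fe, eedb} — 6 commits.

6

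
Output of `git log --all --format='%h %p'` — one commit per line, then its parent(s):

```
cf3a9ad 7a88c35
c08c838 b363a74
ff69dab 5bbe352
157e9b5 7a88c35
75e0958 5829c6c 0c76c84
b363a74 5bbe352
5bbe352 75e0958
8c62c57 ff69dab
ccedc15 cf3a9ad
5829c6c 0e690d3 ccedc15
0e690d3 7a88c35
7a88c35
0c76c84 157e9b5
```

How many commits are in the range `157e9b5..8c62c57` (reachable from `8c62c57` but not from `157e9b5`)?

Reachable from 8c62c57: {0c76c84, 0e690d3, 157e9b5, 5829c6c, 5bbe352, 75e0958, 7a88c35, 8c62c57, ccedc15, cf3a9ad, ff69dab}.
Reachable from 157e9b5: {157e9b5, 7a88c35}.
In 8c62c57's history but not 157e9b5's: {0c76c84, 0e690d3, 5829c6c, 5bbe352, 75e0958, 8c62c57, ccedc15, cf3a9ad, ff69dab} — 9 commits.

9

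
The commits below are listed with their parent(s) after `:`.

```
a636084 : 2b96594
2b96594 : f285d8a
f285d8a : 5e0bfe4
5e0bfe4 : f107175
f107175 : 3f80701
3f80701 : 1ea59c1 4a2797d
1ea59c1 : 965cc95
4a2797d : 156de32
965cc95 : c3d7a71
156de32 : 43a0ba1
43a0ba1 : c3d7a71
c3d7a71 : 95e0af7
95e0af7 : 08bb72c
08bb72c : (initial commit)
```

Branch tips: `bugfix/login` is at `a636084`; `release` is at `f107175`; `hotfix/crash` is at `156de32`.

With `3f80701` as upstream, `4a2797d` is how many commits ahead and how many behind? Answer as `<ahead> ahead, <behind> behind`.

Reachable from 4a2797d: {08bb72c, 156de32, 43a0ba1, 4a2797d, 95e0af7, c3d7a71}.
Reachable from 3f80701: {08bb72c, 156de32, 1ea59c1, 3f80701, 43a0ba1, 4a2797d, 95e0af7, 965cc95, c3d7a71}.
Only in 4a2797d's history (ahead): {} — 0.
Only in 3f80701's history (behind): {1ea59c1, 3f80701, 965cc95} — 3.

0 ahead, 3 behind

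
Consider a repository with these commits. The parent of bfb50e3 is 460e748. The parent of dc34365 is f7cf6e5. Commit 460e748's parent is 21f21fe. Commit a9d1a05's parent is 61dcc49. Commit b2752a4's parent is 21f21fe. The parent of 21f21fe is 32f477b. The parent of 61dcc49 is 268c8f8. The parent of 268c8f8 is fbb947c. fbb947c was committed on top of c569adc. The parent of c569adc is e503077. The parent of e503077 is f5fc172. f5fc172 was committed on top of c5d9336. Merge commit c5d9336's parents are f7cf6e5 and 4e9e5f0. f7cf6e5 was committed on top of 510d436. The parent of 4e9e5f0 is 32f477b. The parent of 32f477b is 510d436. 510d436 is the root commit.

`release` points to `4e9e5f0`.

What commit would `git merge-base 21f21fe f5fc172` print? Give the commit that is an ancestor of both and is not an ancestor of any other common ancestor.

32f477b

Ancestors of 21f21fe: {21f21fe, 32f477b, 510d436}.
Ancestors of f5fc172: {32f477b, 4e9e5f0, 510d436, c5d9336, f5fc172, f7cf6e5}.
Common ancestors: {32f477b, 510d436}.
Among these, 32f477b is not an ancestor of any other common ancestor — it is the merge base.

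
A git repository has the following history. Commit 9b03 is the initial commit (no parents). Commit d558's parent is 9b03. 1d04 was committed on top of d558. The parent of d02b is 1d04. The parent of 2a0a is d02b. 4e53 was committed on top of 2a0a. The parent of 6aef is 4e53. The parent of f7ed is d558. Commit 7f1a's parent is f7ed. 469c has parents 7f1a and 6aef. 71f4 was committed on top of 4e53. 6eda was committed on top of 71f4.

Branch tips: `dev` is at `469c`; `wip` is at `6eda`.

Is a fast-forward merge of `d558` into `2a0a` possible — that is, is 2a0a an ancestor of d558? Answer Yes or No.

No

A fast-forward from 2a0a to d558 is possible iff 2a0a is an ancestor of d558.
Ancestors of d558: {9b03, d558}.
2a0a is not among them, so fast-forward is not possible.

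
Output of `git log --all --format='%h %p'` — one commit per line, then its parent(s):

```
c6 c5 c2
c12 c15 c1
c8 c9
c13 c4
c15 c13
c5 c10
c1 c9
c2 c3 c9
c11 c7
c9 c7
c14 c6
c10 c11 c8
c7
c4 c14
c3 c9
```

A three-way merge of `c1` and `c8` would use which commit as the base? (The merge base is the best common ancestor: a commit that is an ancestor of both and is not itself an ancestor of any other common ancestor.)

c9

Ancestors of c1: {c1, c7, c9}.
Ancestors of c8: {c7, c8, c9}.
Common ancestors: {c7, c9}.
Among these, c9 is not an ancestor of any other common ancestor — it is the merge base.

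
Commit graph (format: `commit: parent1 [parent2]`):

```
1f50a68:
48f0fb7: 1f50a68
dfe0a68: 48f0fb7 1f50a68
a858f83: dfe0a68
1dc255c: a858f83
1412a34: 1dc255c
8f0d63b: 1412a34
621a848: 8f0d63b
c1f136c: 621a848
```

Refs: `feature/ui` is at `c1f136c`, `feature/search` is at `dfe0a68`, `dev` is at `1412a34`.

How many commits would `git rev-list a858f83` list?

Walking parent pointers from a858f83: reachable set = {1f50a68, 48f0fb7, a858f83, dfe0a68}.
That is 4 commits.

4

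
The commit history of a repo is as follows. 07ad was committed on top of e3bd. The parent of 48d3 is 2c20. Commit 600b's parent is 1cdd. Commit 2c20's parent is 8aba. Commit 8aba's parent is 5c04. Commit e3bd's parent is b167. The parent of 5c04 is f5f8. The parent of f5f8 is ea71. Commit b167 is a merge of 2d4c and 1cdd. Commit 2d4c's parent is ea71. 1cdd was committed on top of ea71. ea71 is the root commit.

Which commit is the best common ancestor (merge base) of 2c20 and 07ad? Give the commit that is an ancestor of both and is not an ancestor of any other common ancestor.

Ancestors of 2c20: {2c20, 5c04, 8aba, ea71, f5f8}.
Ancestors of 07ad: {07ad, 1cdd, 2d4c, b167, e3bd, ea71}.
Common ancestors: {ea71}.
The only common ancestor is ea71, so it is the merge base.

ea71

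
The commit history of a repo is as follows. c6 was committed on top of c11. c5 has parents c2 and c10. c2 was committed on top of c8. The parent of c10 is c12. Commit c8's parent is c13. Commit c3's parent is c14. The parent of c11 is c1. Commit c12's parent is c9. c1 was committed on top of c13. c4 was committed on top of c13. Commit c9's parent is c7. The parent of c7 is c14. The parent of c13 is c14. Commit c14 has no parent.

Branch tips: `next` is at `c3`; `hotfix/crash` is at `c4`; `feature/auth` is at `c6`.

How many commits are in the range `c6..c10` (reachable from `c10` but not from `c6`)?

Reachable from c10: {c10, c12, c14, c7, c9}.
Reachable from c6: {c1, c11, c13, c14, c6}.
In c10's history but not c6's: {c10, c12, c7, c9} — 4 commits.

4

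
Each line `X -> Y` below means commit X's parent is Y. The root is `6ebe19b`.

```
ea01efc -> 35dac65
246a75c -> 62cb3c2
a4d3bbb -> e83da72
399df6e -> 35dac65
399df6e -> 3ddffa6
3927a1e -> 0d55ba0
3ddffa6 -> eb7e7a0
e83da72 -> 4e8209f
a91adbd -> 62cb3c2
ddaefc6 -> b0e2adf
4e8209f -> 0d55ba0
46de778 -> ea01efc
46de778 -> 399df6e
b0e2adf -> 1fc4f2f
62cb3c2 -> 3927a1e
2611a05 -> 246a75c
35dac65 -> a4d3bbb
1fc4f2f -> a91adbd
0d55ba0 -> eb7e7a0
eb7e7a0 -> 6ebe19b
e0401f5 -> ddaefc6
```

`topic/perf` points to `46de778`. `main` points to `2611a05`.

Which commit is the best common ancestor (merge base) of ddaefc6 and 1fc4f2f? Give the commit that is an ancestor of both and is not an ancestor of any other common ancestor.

1fc4f2f

Ancestors of ddaefc6: {0d55ba0, 1fc4f2f, 3927a1e, 62cb3c2, 6ebe19b, a91adbd, b0e2adf, ddaefc6, eb7e7a0}.
Ancestors of 1fc4f2f: {0d55ba0, 1fc4f2f, 3927a1e, 62cb3c2, 6ebe19b, a91adbd, eb7e7a0}.
Common ancestors: {0d55ba0, 1fc4f2f, 3927a1e, 62cb3c2, 6ebe19b, a91adbd, eb7e7a0}.
Among these, 1fc4f2f is not an ancestor of any other common ancestor — it is the merge base.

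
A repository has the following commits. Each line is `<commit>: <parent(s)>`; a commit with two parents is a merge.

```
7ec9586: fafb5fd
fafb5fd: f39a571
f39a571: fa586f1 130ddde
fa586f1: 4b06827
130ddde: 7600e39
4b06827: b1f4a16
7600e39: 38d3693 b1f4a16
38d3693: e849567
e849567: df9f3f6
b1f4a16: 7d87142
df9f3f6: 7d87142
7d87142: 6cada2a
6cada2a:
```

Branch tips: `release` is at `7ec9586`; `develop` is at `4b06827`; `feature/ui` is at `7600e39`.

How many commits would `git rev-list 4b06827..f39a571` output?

7

Reachable from f39a571: {130ddde, 38d3693, 4b06827, 6cada2a, 7600e39, 7d87142, b1f4a16, df9f3f6, e849567, f39a571, fa586f1}.
Reachable from 4b06827: {4b06827, 6cada2a, 7d87142, b1f4a16}.
In f39a571's history but not 4b06827's: {130ddde, 38d3693, 7600e39, df9f3f6, e849567, f39a571, fa586f1} — 7 commits.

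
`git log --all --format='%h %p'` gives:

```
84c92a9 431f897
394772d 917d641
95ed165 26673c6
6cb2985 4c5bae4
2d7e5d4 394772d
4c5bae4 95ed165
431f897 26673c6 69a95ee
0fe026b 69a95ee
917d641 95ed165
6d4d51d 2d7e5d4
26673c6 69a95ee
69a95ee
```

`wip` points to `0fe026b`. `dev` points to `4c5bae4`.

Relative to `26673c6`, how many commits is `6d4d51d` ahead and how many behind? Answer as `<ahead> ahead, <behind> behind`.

Reachable from 6d4d51d: {26673c6, 2d7e5d4, 394772d, 69a95ee, 6d4d51d, 917d641, 95ed165}.
Reachable from 26673c6: {26673c6, 69a95ee}.
Only in 6d4d51d's history (ahead): {2d7e5d4, 394772d, 6d4d51d, 917d641, 95ed165} — 5.
Only in 26673c6's history (behind): {} — 0.

5 ahead, 0 behind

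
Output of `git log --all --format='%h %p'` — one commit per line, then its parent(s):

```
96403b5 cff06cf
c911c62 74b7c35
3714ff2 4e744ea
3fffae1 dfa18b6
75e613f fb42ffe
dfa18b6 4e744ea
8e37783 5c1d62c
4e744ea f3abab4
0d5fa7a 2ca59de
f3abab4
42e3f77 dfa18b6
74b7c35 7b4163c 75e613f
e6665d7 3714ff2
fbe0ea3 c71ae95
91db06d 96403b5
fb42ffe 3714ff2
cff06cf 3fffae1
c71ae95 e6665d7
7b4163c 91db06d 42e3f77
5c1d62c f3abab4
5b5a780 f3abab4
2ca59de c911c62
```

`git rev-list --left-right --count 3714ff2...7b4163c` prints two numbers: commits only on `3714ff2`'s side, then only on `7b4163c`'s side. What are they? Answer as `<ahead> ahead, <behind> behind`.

Reachable from 3714ff2: {3714ff2, 4e744ea, f3abab4}.
Reachable from 7b4163c: {3fffae1, 42e3f77, 4e744ea, 7b4163c, 91db06d, 96403b5, cff06cf, dfa18b6, f3abab4}.
Only in 3714ff2's history (ahead): {3714ff2} — 1.
Only in 7b4163c's history (behind): {3fffae1, 42e3f77, 7b4163c, 91db06d, 96403b5, cff06cf, dfa18b6} — 7.

1 ahead, 7 behind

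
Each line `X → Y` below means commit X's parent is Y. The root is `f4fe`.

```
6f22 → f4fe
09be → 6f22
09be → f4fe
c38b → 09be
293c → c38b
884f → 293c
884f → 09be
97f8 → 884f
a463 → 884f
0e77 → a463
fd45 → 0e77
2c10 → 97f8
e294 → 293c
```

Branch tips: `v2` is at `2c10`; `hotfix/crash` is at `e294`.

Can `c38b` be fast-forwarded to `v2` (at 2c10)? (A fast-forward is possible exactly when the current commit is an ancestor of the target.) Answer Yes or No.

Yes

A fast-forward from c38b to 2c10 is possible iff c38b is an ancestor of 2c10.
Ancestors of 2c10: {09be, 293c, 2c10, 6f22, 884f, 97f8, c38b, f4fe}.
c38b is among them, so fast-forward is possible.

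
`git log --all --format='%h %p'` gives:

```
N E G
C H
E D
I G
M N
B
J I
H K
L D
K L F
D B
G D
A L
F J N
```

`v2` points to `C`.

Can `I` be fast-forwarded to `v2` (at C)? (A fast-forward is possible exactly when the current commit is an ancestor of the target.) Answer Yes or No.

Yes

A fast-forward from I to C is possible iff I is an ancestor of C.
Ancestors of C: {B, C, D, E, F, G, H, I, J, K, L, N}.
I is among them, so fast-forward is possible.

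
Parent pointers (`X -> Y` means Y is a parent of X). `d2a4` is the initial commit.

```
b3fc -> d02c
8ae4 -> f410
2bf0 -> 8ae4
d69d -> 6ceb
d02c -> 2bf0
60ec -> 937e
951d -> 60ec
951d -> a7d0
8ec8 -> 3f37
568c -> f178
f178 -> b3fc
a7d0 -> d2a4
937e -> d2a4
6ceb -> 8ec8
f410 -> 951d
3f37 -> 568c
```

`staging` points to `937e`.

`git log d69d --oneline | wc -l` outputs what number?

Walking parent pointers from d69d: reachable set = {2bf0, 3f37, 568c, 60ec, 6ceb, 8ae4, 8ec8, 937e, 951d, a7d0, b3fc, d02c, d2a4, d69d, f178, f410}.
That is 16 commits.

16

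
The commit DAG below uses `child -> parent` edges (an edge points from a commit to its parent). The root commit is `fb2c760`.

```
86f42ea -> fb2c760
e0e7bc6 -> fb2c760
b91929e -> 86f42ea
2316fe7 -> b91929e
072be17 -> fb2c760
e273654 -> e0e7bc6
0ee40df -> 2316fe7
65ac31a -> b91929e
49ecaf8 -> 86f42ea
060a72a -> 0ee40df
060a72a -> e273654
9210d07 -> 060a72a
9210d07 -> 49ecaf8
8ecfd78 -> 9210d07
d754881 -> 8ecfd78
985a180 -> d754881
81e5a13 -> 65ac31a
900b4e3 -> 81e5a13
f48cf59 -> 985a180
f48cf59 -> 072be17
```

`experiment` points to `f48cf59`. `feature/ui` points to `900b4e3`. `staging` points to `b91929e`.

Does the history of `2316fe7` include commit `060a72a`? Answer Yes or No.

No

Ancestors of 2316fe7: {2316fe7, 86f42ea, b91929e, fb2c760}.
060a72a is not in that set, so it is not an ancestor of 2316fe7.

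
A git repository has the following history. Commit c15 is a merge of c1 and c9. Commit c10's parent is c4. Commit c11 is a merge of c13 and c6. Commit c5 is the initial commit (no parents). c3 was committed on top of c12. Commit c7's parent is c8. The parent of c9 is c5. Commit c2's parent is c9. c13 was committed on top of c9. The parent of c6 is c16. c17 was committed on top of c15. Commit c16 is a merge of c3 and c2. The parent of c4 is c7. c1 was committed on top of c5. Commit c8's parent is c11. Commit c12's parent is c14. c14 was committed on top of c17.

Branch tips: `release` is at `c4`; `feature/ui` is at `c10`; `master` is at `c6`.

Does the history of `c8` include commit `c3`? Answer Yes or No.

Ancestors of c8 (commits reachable by following parents): {c1, c11, c12, c13, c14, c15, c16, c17, c2, c3, c5, c6, c8, c9}.
c3 is in that set, so it is an ancestor of c8.

Yes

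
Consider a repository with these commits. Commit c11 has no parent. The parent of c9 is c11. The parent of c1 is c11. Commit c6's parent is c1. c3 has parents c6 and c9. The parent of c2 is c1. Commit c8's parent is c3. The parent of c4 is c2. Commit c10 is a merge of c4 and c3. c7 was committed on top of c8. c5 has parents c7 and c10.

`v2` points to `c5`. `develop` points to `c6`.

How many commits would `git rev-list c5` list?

11

Walking parent pointers from c5: reachable set = {c1, c10, c11, c2, c3, c4, c5, c6, c7, c8, c9}.
That is 11 commits.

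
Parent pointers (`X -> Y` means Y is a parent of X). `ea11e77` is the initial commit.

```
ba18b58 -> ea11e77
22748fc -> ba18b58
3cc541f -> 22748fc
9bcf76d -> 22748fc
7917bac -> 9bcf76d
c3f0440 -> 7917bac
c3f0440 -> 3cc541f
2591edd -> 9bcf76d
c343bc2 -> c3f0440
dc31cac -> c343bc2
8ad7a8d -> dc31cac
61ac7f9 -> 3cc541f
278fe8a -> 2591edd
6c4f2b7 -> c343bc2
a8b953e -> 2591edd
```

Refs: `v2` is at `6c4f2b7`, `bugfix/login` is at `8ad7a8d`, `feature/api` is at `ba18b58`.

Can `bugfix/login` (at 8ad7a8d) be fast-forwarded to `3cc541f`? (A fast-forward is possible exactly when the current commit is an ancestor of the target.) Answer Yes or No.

A fast-forward from 8ad7a8d to 3cc541f is possible iff 8ad7a8d is an ancestor of 3cc541f.
Ancestors of 3cc541f: {22748fc, 3cc541f, ba18b58, ea11e77}.
8ad7a8d is not among them, so fast-forward is not possible.

No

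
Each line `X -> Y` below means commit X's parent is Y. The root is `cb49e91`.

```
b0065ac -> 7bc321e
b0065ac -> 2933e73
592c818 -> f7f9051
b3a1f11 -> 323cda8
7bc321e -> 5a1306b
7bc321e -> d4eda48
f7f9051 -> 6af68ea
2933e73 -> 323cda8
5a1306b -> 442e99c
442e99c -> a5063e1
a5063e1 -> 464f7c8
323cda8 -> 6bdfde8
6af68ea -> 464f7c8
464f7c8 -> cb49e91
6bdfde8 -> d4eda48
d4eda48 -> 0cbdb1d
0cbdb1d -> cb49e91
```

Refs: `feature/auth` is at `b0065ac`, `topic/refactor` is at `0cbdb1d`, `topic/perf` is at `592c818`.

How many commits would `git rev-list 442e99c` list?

Walking parent pointers from 442e99c: reachable set = {442e99c, 464f7c8, a5063e1, cb49e91}.
That is 4 commits.

4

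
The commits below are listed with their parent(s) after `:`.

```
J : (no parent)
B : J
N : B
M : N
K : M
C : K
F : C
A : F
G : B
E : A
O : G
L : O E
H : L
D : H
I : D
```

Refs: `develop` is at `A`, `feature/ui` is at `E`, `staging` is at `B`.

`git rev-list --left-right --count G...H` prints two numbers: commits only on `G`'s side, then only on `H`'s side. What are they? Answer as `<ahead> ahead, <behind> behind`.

Reachable from G: {B, G, J}.
Reachable from H: {A, B, C, E, F, G, H, J, K, L, M, N, O}.
Only in G's history (ahead): {} — 0.
Only in H's history (behind): {A, C, E, F, H, K, L, M, N, O} — 10.

0 ahead, 10 behind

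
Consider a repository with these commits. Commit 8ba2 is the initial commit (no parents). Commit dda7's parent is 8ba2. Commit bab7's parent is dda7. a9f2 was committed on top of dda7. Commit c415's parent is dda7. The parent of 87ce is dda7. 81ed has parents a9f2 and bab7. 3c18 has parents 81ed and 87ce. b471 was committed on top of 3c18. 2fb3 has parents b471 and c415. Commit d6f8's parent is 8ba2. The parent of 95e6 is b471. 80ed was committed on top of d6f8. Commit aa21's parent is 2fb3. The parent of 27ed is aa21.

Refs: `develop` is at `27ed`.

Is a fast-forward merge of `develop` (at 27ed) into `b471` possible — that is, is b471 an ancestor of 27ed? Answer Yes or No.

A fast-forward from b471 to 27ed is possible iff b471 is an ancestor of 27ed.
Ancestors of 27ed: {27ed, 2fb3, 3c18, 81ed, 87ce, 8ba2, a9f2, aa21, b471, bab7, c415, dda7}.
b471 is among them, so fast-forward is possible.

Yes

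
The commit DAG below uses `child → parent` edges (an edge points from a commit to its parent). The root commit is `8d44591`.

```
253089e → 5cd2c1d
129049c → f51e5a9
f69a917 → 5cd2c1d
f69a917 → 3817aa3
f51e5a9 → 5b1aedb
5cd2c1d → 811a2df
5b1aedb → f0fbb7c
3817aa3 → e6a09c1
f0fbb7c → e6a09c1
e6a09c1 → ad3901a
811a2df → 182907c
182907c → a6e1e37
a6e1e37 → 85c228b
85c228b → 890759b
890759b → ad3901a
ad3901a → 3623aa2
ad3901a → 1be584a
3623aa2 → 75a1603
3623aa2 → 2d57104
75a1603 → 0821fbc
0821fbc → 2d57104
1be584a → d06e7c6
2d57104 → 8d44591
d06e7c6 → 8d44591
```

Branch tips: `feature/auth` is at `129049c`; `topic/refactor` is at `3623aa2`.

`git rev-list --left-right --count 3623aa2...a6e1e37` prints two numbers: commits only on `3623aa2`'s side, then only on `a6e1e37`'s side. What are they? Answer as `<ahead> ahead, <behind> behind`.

0 ahead, 6 behind

Reachable from 3623aa2: {0821fbc, 2d57104, 3623aa2, 75a1603, 8d44591}.
Reachable from a6e1e37: {0821fbc, 1be584a, 2d57104, 3623aa2, 75a1603, 85c228b, 890759b, 8d44591, a6e1e37, ad3901a, d06e7c6}.
Only in 3623aa2's history (ahead): {} — 0.
Only in a6e1e37's history (behind): {1be584a, 85c228b, 890759b, a6e1e37, ad3901a, d06e7c6} — 6.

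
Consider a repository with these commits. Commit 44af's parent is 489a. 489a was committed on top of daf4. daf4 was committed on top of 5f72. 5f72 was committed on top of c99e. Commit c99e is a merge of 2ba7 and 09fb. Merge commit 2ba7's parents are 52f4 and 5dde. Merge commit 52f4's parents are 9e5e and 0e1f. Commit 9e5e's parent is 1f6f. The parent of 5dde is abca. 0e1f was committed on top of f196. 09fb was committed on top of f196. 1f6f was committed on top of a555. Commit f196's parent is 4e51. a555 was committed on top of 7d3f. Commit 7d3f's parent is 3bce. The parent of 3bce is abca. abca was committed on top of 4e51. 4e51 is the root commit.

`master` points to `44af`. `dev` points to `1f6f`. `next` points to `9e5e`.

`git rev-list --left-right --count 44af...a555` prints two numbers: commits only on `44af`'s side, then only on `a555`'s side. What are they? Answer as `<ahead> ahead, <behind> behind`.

Reachable from 44af: {09fb, 0e1f, 1f6f, 2ba7, 3bce, 44af, 489a, 4e51, 52f4, 5dde, 5f72, 7d3f, 9e5e, a555, abca, c99e, daf4, f196}.
Reachable from a555: {3bce, 4e51, 7d3f, a555, abca}.
Only in 44af's history (ahead): {09fb, 0e1f, 1f6f, 2ba7, 44af, 489a, 52f4, 5dde, 5f72, 9e5e, c99e, daf4, f196} — 13.
Only in a555's history (behind): {} — 0.

13 ahead, 0 behind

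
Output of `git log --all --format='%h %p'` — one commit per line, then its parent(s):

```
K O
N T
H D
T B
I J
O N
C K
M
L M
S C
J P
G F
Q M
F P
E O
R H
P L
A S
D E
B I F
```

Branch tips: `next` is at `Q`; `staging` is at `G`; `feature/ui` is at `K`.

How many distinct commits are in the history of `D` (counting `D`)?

Walking parent pointers from D: reachable set = {B, D, E, F, I, J, L, M, N, O, P, T}.
That is 12 commits.

12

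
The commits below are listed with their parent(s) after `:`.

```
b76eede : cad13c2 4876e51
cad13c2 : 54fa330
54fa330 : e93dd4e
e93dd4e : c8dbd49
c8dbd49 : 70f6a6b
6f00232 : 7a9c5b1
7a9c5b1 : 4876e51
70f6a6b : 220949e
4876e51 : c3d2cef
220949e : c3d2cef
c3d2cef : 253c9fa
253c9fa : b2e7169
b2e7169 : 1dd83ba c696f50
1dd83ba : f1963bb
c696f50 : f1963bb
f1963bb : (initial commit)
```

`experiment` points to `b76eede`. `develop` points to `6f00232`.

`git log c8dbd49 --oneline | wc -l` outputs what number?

9

Walking parent pointers from c8dbd49: reachable set = {1dd83ba, 220949e, 253c9fa, 70f6a6b, b2e7169, c3d2cef, c696f50, c8dbd49, f1963bb}.
That is 9 commits.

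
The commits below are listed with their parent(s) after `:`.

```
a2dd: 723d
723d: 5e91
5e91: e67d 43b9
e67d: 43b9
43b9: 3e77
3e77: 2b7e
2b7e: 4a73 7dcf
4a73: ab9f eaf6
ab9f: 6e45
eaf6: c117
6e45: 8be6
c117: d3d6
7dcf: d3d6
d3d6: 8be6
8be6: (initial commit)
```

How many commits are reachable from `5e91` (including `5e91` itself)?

13

Walking parent pointers from 5e91: reachable set = {2b7e, 3e77, 43b9, 4a73, 5e91, 6e45, 7dcf, 8be6, ab9f, c117, d3d6, e67d, eaf6}.
That is 13 commits.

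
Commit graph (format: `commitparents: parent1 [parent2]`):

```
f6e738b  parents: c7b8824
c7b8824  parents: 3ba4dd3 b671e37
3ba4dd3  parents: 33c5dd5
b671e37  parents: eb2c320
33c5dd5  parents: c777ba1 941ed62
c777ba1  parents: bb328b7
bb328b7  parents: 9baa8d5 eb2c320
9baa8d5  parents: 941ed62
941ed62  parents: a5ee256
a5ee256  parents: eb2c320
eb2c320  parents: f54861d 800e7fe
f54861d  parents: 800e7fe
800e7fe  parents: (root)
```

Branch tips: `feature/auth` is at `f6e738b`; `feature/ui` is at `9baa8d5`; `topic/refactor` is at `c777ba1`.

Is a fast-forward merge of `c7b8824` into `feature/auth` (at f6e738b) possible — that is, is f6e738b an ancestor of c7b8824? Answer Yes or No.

No

A fast-forward from f6e738b to c7b8824 is possible iff f6e738b is an ancestor of c7b8824.
Ancestors of c7b8824: {33c5dd5, 3ba4dd3, 800e7fe, 941ed62, 9baa8d5, a5ee256, b671e37, bb328b7, c777ba1, c7b8824, eb2c320, f54861d}.
f6e738b is not among them, so fast-forward is not possible.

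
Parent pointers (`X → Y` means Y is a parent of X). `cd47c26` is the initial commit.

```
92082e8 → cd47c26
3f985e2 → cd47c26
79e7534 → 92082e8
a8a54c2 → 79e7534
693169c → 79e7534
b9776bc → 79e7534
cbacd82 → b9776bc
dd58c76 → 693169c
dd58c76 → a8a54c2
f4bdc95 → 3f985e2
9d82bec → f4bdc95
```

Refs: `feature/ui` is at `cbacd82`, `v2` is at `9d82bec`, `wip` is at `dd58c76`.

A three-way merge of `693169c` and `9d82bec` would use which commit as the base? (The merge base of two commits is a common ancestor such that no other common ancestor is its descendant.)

cd47c26

Ancestors of 693169c: {693169c, 79e7534, 92082e8, cd47c26}.
Ancestors of 9d82bec: {3f985e2, 9d82bec, cd47c26, f4bdc95}.
Common ancestors: {cd47c26}.
The only common ancestor is cd47c26, so it is the merge base.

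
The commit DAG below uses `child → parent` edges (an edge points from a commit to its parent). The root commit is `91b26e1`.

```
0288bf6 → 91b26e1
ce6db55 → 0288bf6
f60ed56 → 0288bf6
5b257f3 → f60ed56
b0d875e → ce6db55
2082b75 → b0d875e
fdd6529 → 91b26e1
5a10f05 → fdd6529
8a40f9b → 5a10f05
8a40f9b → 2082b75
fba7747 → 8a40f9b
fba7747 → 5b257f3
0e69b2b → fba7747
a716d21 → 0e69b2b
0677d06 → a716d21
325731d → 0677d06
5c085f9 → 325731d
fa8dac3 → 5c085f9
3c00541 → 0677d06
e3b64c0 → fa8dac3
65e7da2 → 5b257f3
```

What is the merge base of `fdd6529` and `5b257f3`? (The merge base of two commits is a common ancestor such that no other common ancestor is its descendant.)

91b26e1

Ancestors of fdd6529: {91b26e1, fdd6529}.
Ancestors of 5b257f3: {0288bf6, 5b257f3, 91b26e1, f60ed56}.
Common ancestors: {91b26e1}.
The only common ancestor is 91b26e1, so it is the merge base.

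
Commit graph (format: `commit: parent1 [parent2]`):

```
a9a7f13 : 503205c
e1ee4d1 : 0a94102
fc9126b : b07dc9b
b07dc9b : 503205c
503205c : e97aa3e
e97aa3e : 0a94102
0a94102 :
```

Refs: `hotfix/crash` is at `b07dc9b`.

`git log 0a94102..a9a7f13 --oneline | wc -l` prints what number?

Reachable from a9a7f13: {0a94102, 503205c, a9a7f13, e97aa3e}.
Reachable from 0a94102: {0a94102}.
In a9a7f13's history but not 0a94102's: {503205c, a9a7f13, e97aa3e} — 3 commits.

3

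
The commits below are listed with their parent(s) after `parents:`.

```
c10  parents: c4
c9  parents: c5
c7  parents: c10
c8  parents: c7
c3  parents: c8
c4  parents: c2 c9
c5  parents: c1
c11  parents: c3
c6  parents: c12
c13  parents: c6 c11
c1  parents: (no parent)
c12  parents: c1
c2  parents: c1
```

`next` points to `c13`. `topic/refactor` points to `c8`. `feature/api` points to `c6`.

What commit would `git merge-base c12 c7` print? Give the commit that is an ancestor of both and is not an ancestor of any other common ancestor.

Ancestors of c12: {c1, c12}.
Ancestors of c7: {c1, c10, c2, c4, c5, c7, c9}.
Common ancestors: {c1}.
The only common ancestor is c1, so it is the merge base.

c1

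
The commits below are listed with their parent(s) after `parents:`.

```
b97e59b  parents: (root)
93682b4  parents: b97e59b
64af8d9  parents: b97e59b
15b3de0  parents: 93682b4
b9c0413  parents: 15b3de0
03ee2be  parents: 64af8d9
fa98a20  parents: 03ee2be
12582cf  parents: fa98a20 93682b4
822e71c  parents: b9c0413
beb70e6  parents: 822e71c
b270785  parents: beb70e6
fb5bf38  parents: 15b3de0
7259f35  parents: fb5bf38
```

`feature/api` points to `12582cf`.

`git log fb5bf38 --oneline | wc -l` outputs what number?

4

Walking parent pointers from fb5bf38: reachable set = {15b3de0, 93682b4, b97e59b, fb5bf38}.
That is 4 commits.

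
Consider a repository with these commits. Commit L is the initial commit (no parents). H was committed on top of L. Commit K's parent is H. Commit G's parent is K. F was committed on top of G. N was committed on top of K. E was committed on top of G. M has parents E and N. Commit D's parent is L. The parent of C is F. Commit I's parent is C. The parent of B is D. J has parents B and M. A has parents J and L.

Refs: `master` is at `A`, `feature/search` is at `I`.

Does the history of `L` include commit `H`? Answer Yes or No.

Ancestors of L: {L}.
H is not in that set, so it is not an ancestor of L.

No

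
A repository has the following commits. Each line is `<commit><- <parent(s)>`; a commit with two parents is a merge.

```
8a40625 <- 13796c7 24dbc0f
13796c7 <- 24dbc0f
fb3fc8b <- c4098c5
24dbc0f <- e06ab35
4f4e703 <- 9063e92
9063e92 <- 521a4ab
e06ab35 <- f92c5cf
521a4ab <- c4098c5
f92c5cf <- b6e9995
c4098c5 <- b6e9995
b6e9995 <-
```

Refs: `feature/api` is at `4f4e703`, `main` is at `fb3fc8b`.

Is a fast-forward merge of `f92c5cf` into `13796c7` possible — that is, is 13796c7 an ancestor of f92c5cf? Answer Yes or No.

A fast-forward from 13796c7 to f92c5cf is possible iff 13796c7 is an ancestor of f92c5cf.
Ancestors of f92c5cf: {b6e9995, f92c5cf}.
13796c7 is not among them, so fast-forward is not possible.

No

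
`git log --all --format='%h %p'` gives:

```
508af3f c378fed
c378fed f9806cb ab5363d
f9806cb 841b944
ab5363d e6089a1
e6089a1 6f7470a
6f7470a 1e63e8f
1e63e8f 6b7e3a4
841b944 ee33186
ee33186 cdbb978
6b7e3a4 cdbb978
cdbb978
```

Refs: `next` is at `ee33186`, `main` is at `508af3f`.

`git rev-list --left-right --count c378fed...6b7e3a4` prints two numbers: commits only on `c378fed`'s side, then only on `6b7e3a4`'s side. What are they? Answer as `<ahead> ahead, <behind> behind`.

Reachable from c378fed: {1e63e8f, 6b7e3a4, 6f7470a, 841b944, ab5363d, c378fed, cdbb978, e6089a1, ee33186, f9806cb}.
Reachable from 6b7e3a4: {6b7e3a4, cdbb978}.
Only in c378fed's history (ahead): {1e63e8f, 6f7470a, 841b944, ab5363d, c378fed, e6089a1, ee33186, f9806cb} — 8.
Only in 6b7e3a4's history (behind): {} — 0.

8 ahead, 0 behind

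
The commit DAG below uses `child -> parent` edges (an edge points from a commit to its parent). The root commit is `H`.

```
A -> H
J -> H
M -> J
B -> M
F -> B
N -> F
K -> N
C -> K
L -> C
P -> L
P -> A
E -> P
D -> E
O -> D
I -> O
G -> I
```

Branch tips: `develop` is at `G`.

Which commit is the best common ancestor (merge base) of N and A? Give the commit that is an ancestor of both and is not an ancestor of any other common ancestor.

Ancestors of N: {B, F, H, J, M, N}.
Ancestors of A: {A, H}.
Common ancestors: {H}.
The only common ancestor is H, so it is the merge base.

H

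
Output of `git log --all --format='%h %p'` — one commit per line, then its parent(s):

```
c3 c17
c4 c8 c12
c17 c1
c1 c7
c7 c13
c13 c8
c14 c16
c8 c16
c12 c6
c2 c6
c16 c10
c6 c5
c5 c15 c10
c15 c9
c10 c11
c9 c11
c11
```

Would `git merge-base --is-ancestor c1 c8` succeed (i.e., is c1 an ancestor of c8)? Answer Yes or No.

No

Ancestors of c8: {c10, c11, c16, c8}.
c1 is not in that set, so it is not an ancestor of c8.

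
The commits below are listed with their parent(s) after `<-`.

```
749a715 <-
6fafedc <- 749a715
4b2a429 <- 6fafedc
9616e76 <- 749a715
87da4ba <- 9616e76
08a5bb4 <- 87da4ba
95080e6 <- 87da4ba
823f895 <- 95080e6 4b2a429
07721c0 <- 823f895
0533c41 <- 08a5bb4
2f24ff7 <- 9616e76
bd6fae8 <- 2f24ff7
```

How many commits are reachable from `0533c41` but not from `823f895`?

Reachable from 0533c41: {0533c41, 08a5bb4, 749a715, 87da4ba, 9616e76}.
Reachable from 823f895: {4b2a429, 6fafedc, 749a715, 823f895, 87da4ba, 95080e6, 9616e76}.
In 0533c41's history but not 823f895's: {0533c41, 08a5bb4} — 2 commits.

2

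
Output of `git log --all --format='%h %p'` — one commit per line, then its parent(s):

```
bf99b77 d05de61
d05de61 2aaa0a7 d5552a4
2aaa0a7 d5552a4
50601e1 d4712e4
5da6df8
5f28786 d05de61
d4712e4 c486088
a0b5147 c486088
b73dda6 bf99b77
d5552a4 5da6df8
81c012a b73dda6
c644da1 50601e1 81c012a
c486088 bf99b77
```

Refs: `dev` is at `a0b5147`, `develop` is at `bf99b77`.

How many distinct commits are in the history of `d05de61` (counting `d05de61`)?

Walking parent pointers from d05de61: reachable set = {2aaa0a7, 5da6df8, d05de61, d5552a4}.
That is 4 commits.

4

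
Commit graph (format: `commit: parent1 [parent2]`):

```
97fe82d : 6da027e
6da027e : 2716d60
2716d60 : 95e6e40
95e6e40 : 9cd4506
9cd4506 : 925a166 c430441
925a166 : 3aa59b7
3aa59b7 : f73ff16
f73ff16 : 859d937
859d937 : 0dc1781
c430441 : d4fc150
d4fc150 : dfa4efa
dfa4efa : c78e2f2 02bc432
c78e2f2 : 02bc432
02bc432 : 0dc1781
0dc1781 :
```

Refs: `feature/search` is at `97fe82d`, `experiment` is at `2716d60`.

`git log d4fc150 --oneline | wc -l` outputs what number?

5

Walking parent pointers from d4fc150: reachable set = {02bc432, 0dc1781, c78e2f2, d4fc150, dfa4efa}.
That is 5 commits.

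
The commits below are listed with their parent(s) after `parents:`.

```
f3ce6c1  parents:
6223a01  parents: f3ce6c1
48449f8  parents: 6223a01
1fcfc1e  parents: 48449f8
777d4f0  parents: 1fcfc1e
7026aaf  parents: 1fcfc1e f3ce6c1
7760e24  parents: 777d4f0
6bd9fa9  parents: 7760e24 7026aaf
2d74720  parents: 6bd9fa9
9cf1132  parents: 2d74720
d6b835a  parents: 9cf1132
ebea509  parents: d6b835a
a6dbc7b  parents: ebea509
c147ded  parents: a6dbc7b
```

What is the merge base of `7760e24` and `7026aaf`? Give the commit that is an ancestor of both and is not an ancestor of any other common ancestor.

1fcfc1e

Ancestors of 7760e24: {1fcfc1e, 48449f8, 6223a01, 7760e24, 777d4f0, f3ce6c1}.
Ancestors of 7026aaf: {1fcfc1e, 48449f8, 6223a01, 7026aaf, f3ce6c1}.
Common ancestors: {1fcfc1e, 48449f8, 6223a01, f3ce6c1}.
Among these, 1fcfc1e is not an ancestor of any other common ancestor — it is the merge base.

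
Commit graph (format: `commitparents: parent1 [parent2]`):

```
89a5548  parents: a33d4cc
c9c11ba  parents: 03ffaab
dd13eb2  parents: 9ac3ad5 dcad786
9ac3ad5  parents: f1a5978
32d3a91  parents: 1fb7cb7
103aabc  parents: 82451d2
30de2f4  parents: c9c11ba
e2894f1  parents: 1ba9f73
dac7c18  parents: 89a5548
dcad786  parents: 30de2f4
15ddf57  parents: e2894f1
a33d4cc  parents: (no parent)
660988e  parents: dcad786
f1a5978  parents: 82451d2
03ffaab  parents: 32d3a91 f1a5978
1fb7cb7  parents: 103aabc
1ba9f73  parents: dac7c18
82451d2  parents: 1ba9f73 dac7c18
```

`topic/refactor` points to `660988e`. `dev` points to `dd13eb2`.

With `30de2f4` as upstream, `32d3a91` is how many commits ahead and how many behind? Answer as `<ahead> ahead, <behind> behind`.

0 ahead, 4 behind

Reachable from 32d3a91: {103aabc, 1ba9f73, 1fb7cb7, 32d3a91, 82451d2, 89a5548, a33d4cc, dac7c18}.
Reachable from 30de2f4: {03ffaab, 103aabc, 1ba9f73, 1fb7cb7, 30de2f4, 32d3a91, 82451d2, 89a5548, a33d4cc, c9c11ba, dac7c18, f1a5978}.
Only in 32d3a91's history (ahead): {} — 0.
Only in 30de2f4's history (behind): {03ffaab, 30de2f4, c9c11ba, f1a5978} — 4.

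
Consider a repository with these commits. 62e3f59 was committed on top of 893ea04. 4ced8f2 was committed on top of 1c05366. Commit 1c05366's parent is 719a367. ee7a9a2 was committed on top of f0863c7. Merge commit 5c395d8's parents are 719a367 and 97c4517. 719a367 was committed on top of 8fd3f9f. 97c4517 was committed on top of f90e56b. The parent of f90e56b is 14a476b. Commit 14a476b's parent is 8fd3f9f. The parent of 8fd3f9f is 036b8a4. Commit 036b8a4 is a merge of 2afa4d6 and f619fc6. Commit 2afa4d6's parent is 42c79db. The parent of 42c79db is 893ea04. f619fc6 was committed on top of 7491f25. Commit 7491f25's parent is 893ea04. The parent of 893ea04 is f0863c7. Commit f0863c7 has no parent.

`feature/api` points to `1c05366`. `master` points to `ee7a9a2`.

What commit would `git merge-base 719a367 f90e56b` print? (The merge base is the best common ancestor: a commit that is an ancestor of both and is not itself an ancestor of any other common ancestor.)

Ancestors of 719a367: {036b8a4, 2afa4d6, 42c79db, 719a367, 7491f25, 893ea04, 8fd3f9f, f0863c7, f619fc6}.
Ancestors of f90e56b: {036b8a4, 14a476b, 2afa4d6, 42c79db, 7491f25, 893ea04, 8fd3f9f, f0863c7, f619fc6, f90e56b}.
Common ancestors: {036b8a4, 2afa4d6, 42c79db, 7491f25, 893ea04, 8fd3f9f, f0863c7, f619fc6}.
Among these, 8fd3f9f is not an ancestor of any other common ancestor — it is the merge base.

8fd3f9f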